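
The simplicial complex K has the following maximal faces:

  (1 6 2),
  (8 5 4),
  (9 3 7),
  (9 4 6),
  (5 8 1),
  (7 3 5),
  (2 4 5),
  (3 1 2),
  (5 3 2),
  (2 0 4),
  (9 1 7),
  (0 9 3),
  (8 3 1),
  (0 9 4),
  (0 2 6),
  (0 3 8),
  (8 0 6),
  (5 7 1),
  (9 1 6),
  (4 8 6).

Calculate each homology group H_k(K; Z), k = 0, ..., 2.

H_0 ≅ Z,  H_1 ≅ Z ⊕ Z_2,  H_2 = 0.

Order the vertices as 0 < 1 < 2 < 3 < 4 < 5 < 6 < 7 < 8 < 9. Listing each simplex with vertices in this order, K has dimension 2 with simplices:

  0-simplices (10): [0], [1], [2], [3], [4], [5], [6], [7], [8], [9]
  1-simplices (30): (30 of them)
  2-simplices (20): (20 of them)

Hence C_0 ≅ Z^10, C_1 ≅ Z^30, C_2 ≅ Z^20.

The boundary map ∂_1: C_1 → C_0 sends each edge [p,q] (with p < q) to q − p. For instance
  ∂[3,8] = [8] − [3].
This gives a 10×30 integer matrix of rank 9; reducing to Smith normal form yields diagonal entries (1,1,1,1,1,1,1,1,1).

Boundary ∂_2: C_2 → C_1 sends each 2-simplex [p,q,r] to [q,r] − [p,r] + [p,q]. For instance
  ∂[0,3,8] = [3,8] − [0,8] + [0,3],
  ∂[4,6,8] = [6,8] − [4,8] + [4,6].
As a 30×20 matrix over Z this has rank 20, with invariant factors (1,1,1,1,1,1,1,1,1,1,1,1,1,1,1,1,1,1,1,2).

Now H_k = ker ∂_k / im ∂_{k+1}, so:

  H_0: rank C_0 − rank ∂_1 = 10 − 9 = 1, and the invariant factors of ∂_1 are all 1, so H_0 ≅ Z.
  H_1: rank ker ∂_1 − rank ∂_2 = (30 − 9) − 20 = 1, and ∂_2 has invariant factor 2 > 1, so H_1 ≅ Z ⊕ Z_2.
  H_2: rank ker ∂_2 − rank ∂_3 = (20 − 20) − 0 = 0, and there is no ∂_3, so H_2 ≅ 0.

(K is a triangulation of the Klein bottle.)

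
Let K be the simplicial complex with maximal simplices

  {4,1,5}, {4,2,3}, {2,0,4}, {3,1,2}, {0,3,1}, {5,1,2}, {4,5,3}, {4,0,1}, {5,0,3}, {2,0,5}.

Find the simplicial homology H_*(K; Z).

We work with the vertex ordering 0 < 1 < 2 < 3 < 4 < 5. The simplices of K, each written with vertices in increasing order, are:

  0-simplices (6): [0], [1], [2], [3], [4], [5]
  1-simplices (15): [0,1], [0,2], [0,3], [0,4], [0,5], [1,2], [1,3], [1,4], [1,5], [2,3], [2,4], [2,5], [3,4], [3,5], [4,5]
  2-simplices (10): [0,1,3], [0,1,4], [0,2,4], [0,2,5], [0,3,5], [1,2,3], [1,2,5], [1,4,5], [2,3,4], [3,4,5]

giving chain groups C_0 ≅ Z^6, C_1 ≅ Z^15, C_2 ≅ Z^10.

The boundary map ∂_1: C_1 → C_0 maps an edge to its endpoints' difference, ∂[p,q] = q − p. For instance
  ∂[1,3] = [3] − [1].
As a 6×15 matrix over Z this has rank 5, with invariant factors (1,1,1,1,1).

∂_2: C_2 → C_1 sends each 2-simplex [p,q,r] to [q,r] − [p,r] + [p,q]. For instance
  ∂[1,2,3] = [2,3] − [1,3] + [1,2],
  ∂[1,4,5] = [4,5] − [1,5] + [1,4].
The resulting 15×10 matrix has rank 10, and its Smith normal form has invariant factors (1,1,1,1,1,1,1,1,1,2).

Reading off H_k = ker ∂_k / im ∂_{k+1}:

  H_0: rank C_0 − rank ∂_1 = 6 − 5 = 1, and the invariant factors of ∂_1 are all 1, so H_0 = Z.
  H_1: rank ker ∂_1 − rank ∂_2 = (15 − 5) − 10 = 0, and ∂_2 has invariant factor 2 > 1, so H_1 = Z/2Z.
  H_2: rank ker ∂_2 − rank ∂_3 = (10 − 10) − 0 = 0, and there is no ∂_3, so H_2 = 0.

As a check, the Euler characteristic is 6 − 15 + 10 = 1, which agrees with 1 − 0 + 0 = 1.

H_0 = Z,  H_1 = Z/2Z,  H_2 = 0.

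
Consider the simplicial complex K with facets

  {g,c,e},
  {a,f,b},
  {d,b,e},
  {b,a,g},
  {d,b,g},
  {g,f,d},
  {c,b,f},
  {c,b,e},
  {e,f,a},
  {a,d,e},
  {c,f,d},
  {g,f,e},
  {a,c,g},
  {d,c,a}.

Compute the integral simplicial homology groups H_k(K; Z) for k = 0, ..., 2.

H_0 = Z,  H_1 = Z^2,  H_2 = Z.

K has 7 vertices, 21 edges, 14 triangles.
rank ∂_0 = 0, rank ∂_1 = 6 ⇒ b_0 = 7 − 0 − 6 = 1; all invariant factors of ∂_1 are 1 so no torsion. So H_0 = Z.
rank ∂_1 = 6, rank ∂_2 = 13 ⇒ b_1 = 21 − 6 − 13 = 2; all invariant factors of ∂_2 are 1 so no torsion. So H_1 = Z^2.
rank ∂_2 = 13, rank ∂_3 = 0 ⇒ b_2 = 14 − 13 − 0 = 1. So H_2 = Z.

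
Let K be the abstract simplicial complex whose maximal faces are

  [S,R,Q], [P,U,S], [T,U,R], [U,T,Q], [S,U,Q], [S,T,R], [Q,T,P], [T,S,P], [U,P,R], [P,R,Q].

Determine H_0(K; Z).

H_0 ≅ Z.

We work with the vertex ordering P < Q < R < S < T < U. The simplices of K, each written with vertices in increasing order, are:

  0-simplices (6): P, Q, R, S, T, U
  1-simplices (15): PQ, PR, PS, PT, PU, QR, QS, QT, QU, RS, RT, RU, ST, SU, TU
  2-simplices (10): PQR, PQT, PRU, PST, PSU, QRS, QSU, QTU, RST, RTU

so the chain groups are C_0 ≅ Z^6, C_1 ≅ Z^15, C_2 ≅ Z^10.

Boundary ∂_1: C_1 → C_0 maps an edge to its endpoints' difference, ∂[p,q] = q − p. For instance
  ∂RS = S − R.
This gives a 6×15 integer matrix of rank 5; reducing to Smith normal form yields diagonal entries (1,1,1,1,1).

The boundary map ∂_2: C_2 → C_1 acts by ∂[p,q,r] = [q,r] − [p,r] + [p,q]. For instance
  ∂PSU = SU − PU + PS,
  ∂PST = ST − PT + PS.
The 15×10 boundary matrix has rank 10 and Smith normal form diag(1,1,1,1,1,1,1,1,1,2).

Reading off H_k = ker ∂_k / im ∂_{k+1}:

  H_0: rank C_0 − rank ∂_1 = 6 − 5 = 1, and the invariant factors of ∂_1 are all 1, so H_0 ≅ Z.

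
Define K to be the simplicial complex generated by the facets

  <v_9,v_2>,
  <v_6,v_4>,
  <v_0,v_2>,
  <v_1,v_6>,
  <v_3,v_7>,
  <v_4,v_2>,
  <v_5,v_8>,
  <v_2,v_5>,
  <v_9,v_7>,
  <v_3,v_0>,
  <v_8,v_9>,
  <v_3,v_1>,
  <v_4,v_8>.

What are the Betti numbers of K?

b_0 = 1, b_1 = 4.

Take the total order v_0 < v_1 < v_2 < v_3 < v_4 < v_5 < v_6 < v_7 < v_8 < v_9 on the vertex set. Then K (dimension 1) consists of the simplices:

  0-simplices (10): [v_0], [v_1], [v_2], [v_3], [v_4], [v_5], [v_6], [v_7], [v_8], [v_9]
  1-simplices (13): [v_0,v_2], [v_0,v_3], [v_1,v_3], [v_1,v_6], [v_2,v_4], [v_2,v_5], [v_2,v_9], [v_3,v_7], [v_4,v_6], [v_4,v_8], [v_5,v_8], [v_7,v_9], [v_8,v_9]

giving chain groups C_0 ≅ Z^10, C_1 ≅ Z^13.

The boundary map ∂_1: C_1 → C_0 maps an edge to its endpoints' difference, ∂[p,q] = q − p.
The 10×13 boundary matrix has rank 9 and Smith normal form diag(1,1,1,1,1,1,1,1,1).

Now H_k = ker ∂_k / im ∂_{k+1}, so:

  H_0: rank C_0 − rank ∂_1 = 10 − 9 = 1, and the invariant factors of ∂_1 are all 1, so H_0 ≅ Z.
  H_1: rank ker ∂_1 − rank ∂_2 = (13 − 9) − 0 = 4, and there is no ∂_2, so H_1 ≅ Z^4.

Hence the Betti numbers are b_0 = 1, b_1 = 4.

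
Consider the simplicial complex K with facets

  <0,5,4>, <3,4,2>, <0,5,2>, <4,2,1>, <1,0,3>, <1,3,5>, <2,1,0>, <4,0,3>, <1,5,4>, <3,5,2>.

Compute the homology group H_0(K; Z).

Fix the vertex order 0 < 1 < 2 < 3 < 4 < 5 and write every simplex with vertices in increasing order. Then dim K = 2 and the simplices of K are:

  0-simplices (6): [0], [1], [2], [3], [4], [5]
  1-simplices (15): [0,1], [0,2], [0,3], [0,4], [0,5], [1,2], [1,3], [1,4], [1,5], [2,3], [2,4], [2,5], [3,4], [3,5], [4,5]
  2-simplices (10): [0,1,2], [0,1,3], [0,2,5], [0,3,4], [0,4,5], [1,2,4], [1,3,5], [1,4,5], [2,3,4], [2,3,5]

Hence C_0 ≅ Z^6, C_1 ≅ Z^15, C_2 ≅ Z^10.

Boundary ∂_1: C_1 → C_0 is given by ∂[p,q] = [q] − [p].
This gives a 6×15 integer matrix of rank 5; reducing to Smith normal form yields diagonal entries (1,1,1,1,1).

Boundary ∂_2: C_2 → C_1 maps a triangle to the signed sum of its edges. For instance
  ∂[1,3,5] = [3,5] − [1,5] + [1,3],
  ∂[0,2,5] = [2,5] − [0,5] + [0,2].
The 15×10 boundary matrix has rank 10 and Smith normal form diag(1,1,1,1,1,1,1,1,1,2).

From H_k ≅ ker(∂_k) / im(∂_{k+1}) we obtain:

  H_0: rank C_0 − rank ∂_1 = 6 − 5 = 1, and the invariant factors of ∂_1 are all 1, so H_0 ≅ Z.

(K is a triangulation of the real projective plane RP^2.)

H_0 ≅ Z.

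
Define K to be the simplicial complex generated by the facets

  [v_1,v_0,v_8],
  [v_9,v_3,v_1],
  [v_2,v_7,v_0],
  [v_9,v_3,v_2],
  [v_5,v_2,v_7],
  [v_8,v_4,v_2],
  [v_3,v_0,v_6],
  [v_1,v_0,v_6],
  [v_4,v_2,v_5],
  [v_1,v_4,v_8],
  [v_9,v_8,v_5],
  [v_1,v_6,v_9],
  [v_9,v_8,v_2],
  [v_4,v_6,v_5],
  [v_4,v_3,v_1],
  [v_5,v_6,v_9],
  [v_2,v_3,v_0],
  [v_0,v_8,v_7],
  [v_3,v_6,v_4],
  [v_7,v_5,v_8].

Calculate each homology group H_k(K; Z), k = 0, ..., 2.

H_0 = Z,  H_1 = Z ⊕ Z_2,  H_2 = 0.

K has 10 vertices, 30 edges, 20 triangles.
rank ∂_0 = 0, rank ∂_1 = 9 ⇒ b_0 = 10 − 0 − 9 = 1; all invariant factors of ∂_1 are 1 so no torsion. So H_0 = Z.
rank ∂_1 = 9, rank ∂_2 = 20 ⇒ b_1 = 30 − 9 − 20 = 1; ∂_2 has invariant factor(s) [2] giving torsion. So H_1 = Z ⊕ Z_2.
rank ∂_2 = 20, rank ∂_3 = 0 ⇒ b_2 = 20 − 20 − 0 = 0. So H_2 = 0.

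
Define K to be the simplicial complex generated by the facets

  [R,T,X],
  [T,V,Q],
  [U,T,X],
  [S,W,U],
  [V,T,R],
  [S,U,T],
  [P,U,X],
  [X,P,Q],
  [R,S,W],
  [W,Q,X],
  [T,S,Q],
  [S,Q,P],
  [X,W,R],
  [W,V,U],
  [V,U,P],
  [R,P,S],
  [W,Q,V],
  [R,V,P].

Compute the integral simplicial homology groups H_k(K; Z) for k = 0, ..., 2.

Take the total order P < Q < R < S < T < U < V < W < X on the vertex set. Then K (dimension 2) consists of the simplices:

  0-simplices (9): P, Q, R, S, T, U, V, W, X
  1-simplices (27): PQ, PR, PS, PU, PV, PX, QS, QT, QV, QW, QX, RS, RT, RV, RW, RX, ST, SU, SW, TU, TV, TX, UV, UW, UX, VW, WX
  2-simplices (18): PQS, PQX, PRS, PRV, PUV, PUX, QST, QTV, QVW, QWX, RSW, RTV, RTX, RWX, STU, SUW, TUX, UVW

giving chain groups C_0 ≅ Z^9, C_1 ≅ Z^27, C_2 ≅ Z^18.

Boundary ∂_1: C_1 → C_0 maps an edge to its endpoints' difference, ∂[p,q] = q − p. For instance
  ∂VW = W − V.
As a 9×27 matrix over Z this has rank 8, with invariant factors (1,1,1,1,1,1,1,1).

∂_2: C_2 → C_1 maps a triangle to the signed sum of its edges. For instance
  ∂PQX = QX − PX + PQ,
  ∂PUV = UV − PV + PU.
The resulting 27×18 matrix has rank 17, and its Smith normal form has invariant factors (1,1,1,1,1,1,1,1,1,1,1,1,1,1,1,1,1).

From H_k ≅ ker(∂_k) / im(∂_{k+1}) we obtain:

  H_0: rank C_0 − rank ∂_1 = 9 − 8 = 1, and the invariant factors of ∂_1 are all 1, so H_0 = Z.
  H_1: rank ker ∂_1 − rank ∂_2 = (27 − 8) − 17 = 2, and the invariant factors of ∂_2 are all 1, so H_1 = Z^2.
  H_2: rank ker ∂_2 − rank ∂_3 = (18 − 17) − 0 = 1, and there is no ∂_3, so H_2 = Z.

As a check, the Euler characteristic is 9 − 27 + 18 = 0, which agrees with 1 − 2 + 1 = 0.
(K is a triangulation of the torus T^2.)

H_0 ≅ Z,  H_1 ≅ Z^2,  H_2 ≅ Z.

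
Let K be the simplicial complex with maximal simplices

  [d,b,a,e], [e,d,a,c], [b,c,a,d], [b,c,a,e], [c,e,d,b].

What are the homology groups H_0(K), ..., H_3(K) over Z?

Order the vertices as a < b < c < d < e. Listing each simplex with vertices in this order, K has dimension 3 with simplices:

  0-simplices (5): a, b, c, d, e
  1-simplices (10): ab, ac, ad, ae, bc, bd, be, cd, ce, de
  2-simplices (10): abc, abd, abe, acd, ace, ade, bcd, bce, bde, cde
  3-simplices (5): abcd, abce, abde, acde, bcde

so the chain groups are C_0 ≅ Z^5, C_1 ≅ Z^10, C_2 ≅ Z^10, C_3 ≅ Z^5.

Boundary ∂_1: C_1 → C_0 maps an edge to its endpoints' difference, ∂[p,q] = q − p.
The resulting 5×10 matrix has rank 4, and its Smith normal form has invariant factors (1,1,1,1).

Boundary ∂_2: C_2 → C_1 maps a triangle to the signed sum of its edges. For instance
  ∂bcd = cd − bd + bc,
  ∂ace = ce − ae + ac.
This gives a 10×10 integer matrix of rank 6; reducing to Smith normal form yields diagonal entries (1,1,1,1,1,1).

∂_3: C_3 → C_2 sends each 3-simplex σ to the alternating sum Σ_i (−1)^i (σ with its i-th vertex removed). For instance
  ∂acde = cde − ade + ace − acd,
  ∂abce = bce − ace + abe − abc.
The resulting 10×5 matrix has rank 4, and its Smith normal form has invariant factors (1,1,1,1).

Now H_k = ker ∂_k / im ∂_{k+1}, so:

  H_0: rank C_0 − rank ∂_1 = 5 − 4 = 1, and the invariant factors of ∂_1 are all 1, so H_0 = Z.
  H_1: rank ker ∂_1 − rank ∂_2 = (10 − 4) − 6 = 0, and the invariant factors of ∂_2 are all 1, so H_1 = 0.
  H_2: rank ker ∂_2 − rank ∂_3 = (10 − 6) − 4 = 0, and the invariant factors of ∂_3 are all 1, so H_2 = 0.
  H_3: rank ker ∂_3 − rank ∂_4 = (5 − 4) − 0 = 1, and there is no ∂_4, so H_3 = Z.

As a check, the Euler characteristic is 5 − 10 + 10 − 5 = 0, which agrees with 1 − 0 + 0 − 1 = 0.

H_0 = Z,  H_1 = 0,  H_2 = 0,  H_3 = Z.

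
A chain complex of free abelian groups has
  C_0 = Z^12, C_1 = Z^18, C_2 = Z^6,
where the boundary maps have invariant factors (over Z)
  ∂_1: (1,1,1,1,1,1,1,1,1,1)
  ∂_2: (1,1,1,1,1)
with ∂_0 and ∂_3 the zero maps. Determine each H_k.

H_0 = Z^2,  H_1 = Z^3,  H_2 = Z.

H_0: b_0 = 12 − 0 − 10 = 2; torsion from ∂_1 factors > 1: none. So H_0 = Z^2.
H_1: b_1 = 18 − 10 − 5 = 3; torsion from ∂_2 factors > 1: none. So H_1 = Z^3.
H_2: b_2 = 6 − 5 − 0 = 1; torsion from ∂_3 factors > 1: none. So H_2 = Z.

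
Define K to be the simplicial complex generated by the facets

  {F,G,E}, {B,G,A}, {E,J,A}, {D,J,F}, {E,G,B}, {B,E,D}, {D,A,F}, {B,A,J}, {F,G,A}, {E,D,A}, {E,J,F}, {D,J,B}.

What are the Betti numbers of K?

Take the total order A < B < D < E < F < G < J on the vertex set. Then K (dimension 2) consists of the simplices:

  0-simplices (7): A, B, D, E, F, G, J
  1-simplices (18): AB, AD, AE, AF, AG, AJ, BD, BE, BG, BJ, DE, DF, DJ, EF, EG, EJ, FG, FJ
  2-simplices (12): ABG, ABJ, ADE, ADF, AEJ, AFG, BDE, BDJ, BEG, DFJ, EFG, EFJ

so the chain groups are C_0 ≅ Z^7, C_1 ≅ Z^18, C_2 ≅ Z^12.

Boundary ∂_1: C_1 → C_0 sends each edge [p,q] (with p < q) to q − p.
The resulting 7×18 matrix has rank 6, and its Smith normal form has invariant factors (1,1,1,1,1,1).

The boundary map ∂_2: C_2 → C_1 sends each 2-simplex [p,q,r] to [q,r] − [p,r] + [p,q]. For instance
  ∂BDE = DE − BE + BD,
  ∂ABG = BG − AG + AB.
The 18×12 boundary matrix has rank 12 and Smith normal form diag(1,1,1,1,1,1,1,1,1,1,1,2).

From H_k ≅ ker(∂_k) / im(∂_{k+1}) we obtain:

  H_0: rank C_0 − rank ∂_1 = 7 − 6 = 1, and the invariant factors of ∂_1 are all 1, so H_0 = Z.
  H_1: rank ker ∂_1 − rank ∂_2 = (18 − 6) − 12 = 0, and ∂_2 has invariant factor 2 > 1, so H_1 = Z/2.
  H_2: rank ker ∂_2 − rank ∂_3 = (12 − 12) − 0 = 0, and there is no ∂_3, so H_2 = 0.

As a check, the Euler characteristic is 7 − 18 + 12 = 1, which agrees with 1 − 0 + 0 = 1.

Hence the Betti numbers are b_0 = 1, b_1 = 0, b_2 = 0.

b_0 = 1, b_1 = 0, b_2 = 0.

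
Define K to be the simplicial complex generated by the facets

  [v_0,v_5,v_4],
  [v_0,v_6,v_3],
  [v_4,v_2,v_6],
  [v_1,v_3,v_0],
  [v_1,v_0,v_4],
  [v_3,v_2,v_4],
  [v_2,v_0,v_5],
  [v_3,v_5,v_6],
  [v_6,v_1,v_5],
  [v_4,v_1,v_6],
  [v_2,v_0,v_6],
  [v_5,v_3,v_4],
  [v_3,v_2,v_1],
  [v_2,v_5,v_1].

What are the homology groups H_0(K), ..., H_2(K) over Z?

We work with the vertex ordering v_0 < v_1 < v_2 < v_3 < v_4 < v_5 < v_6. The simplices of K, each written with vertices in increasing order, are:

  0-simplices (7): [v_0], [v_1], [v_2], [v_3], [v_4], [v_5], [v_6]
  1-simplices (21): (21 of them)
  2-simplices (14): (14 of them)

so the chain groups are C_0 ≅ Z^7, C_1 ≅ Z^21, C_2 ≅ Z^14.

Boundary ∂_1: C_1 → C_0 sends each edge [p,q] (with p < q) to q − p. For instance
  ∂[v_4,v_6] = [v_6] − [v_4].
As a 7×21 matrix over Z this has rank 6, with invariant factors (1,1,1,1,1,1).

Boundary ∂_2: C_2 → C_1 acts by ∂[p,q,r] = [q,r] − [p,r] + [p,q]. For instance
  ∂[v_3,v_4,v_5] = [v_4,v_5] − [v_3,v_5] + [v_3,v_4],
  ∂[v_1,v_2,v_3] = [v_2,v_3] − [v_1,v_3] + [v_1,v_2].
This gives a 21×14 integer matrix of rank 13; reducing to Smith normal form yields diagonal entries (1,1,1,1,1,1,1,1,1,1,1,1,1).

Now H_k = ker ∂_k / im ∂_{k+1}, so:

  H_0: rank C_0 − rank ∂_1 = 7 − 6 = 1, and the invariant factors of ∂_1 are all 1, so H_0 = Z.
  H_1: rank ker ∂_1 − rank ∂_2 = (21 − 6) − 13 = 2, and the invariant factors of ∂_2 are all 1, so H_1 = Z^2.
  H_2: rank ker ∂_2 − rank ∂_3 = (14 − 13) − 0 = 1, and there is no ∂_3, so H_2 = Z.

H_0 = Z,  H_1 = Z^2,  H_2 = Z.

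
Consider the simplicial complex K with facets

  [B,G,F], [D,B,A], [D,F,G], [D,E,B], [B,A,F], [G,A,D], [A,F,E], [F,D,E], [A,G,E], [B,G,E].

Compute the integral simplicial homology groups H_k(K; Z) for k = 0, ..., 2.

H_0 = Z,  H_1 = Z/2Z,  H_2 = 0.

We work with the vertex ordering A < B < D < E < F < G. The simplices of K, each written with vertices in increasing order, are:

  0-simplices (6): A, B, D, E, F, G
  1-simplices (15): AB, AD, AE, AF, AG, BD, BE, BF, BG, DE, DF, DG, EF, EG, FG
  2-simplices (10): ABD, ABF, ADG, AEF, AEG, BDE, BEG, BFG, DEF, DFG

so the chain groups are C_0 ≅ Z^6, C_1 ≅ Z^15, C_2 ≅ Z^10.

∂_1: C_1 → C_0 sends each edge [p,q] (with p < q) to q − p. For instance
  ∂AB = B − A.
The 6×15 boundary matrix has rank 5 and Smith normal form diag(1,1,1,1,1).

Boundary ∂_2: C_2 → C_1 maps a triangle to the signed sum of its edges. For instance
  ∂ADG = DG − AG + AD,
  ∂BDE = DE − BE + BD.
As a 15×10 matrix over Z this has rank 10, with invariant factors (1,1,1,1,1,1,1,1,1,2).

Now H_k = ker ∂_k / im ∂_{k+1}, so:

  H_0: rank C_0 − rank ∂_1 = 6 − 5 = 1, and the invariant factors of ∂_1 are all 1, so H_0 = Z.
  H_1: rank ker ∂_1 − rank ∂_2 = (15 − 5) − 10 = 0, and ∂_2 has invariant factor 2 > 1, so H_1 = Z/2Z.
  H_2: rank ker ∂_2 − rank ∂_3 = (10 − 10) − 0 = 0, and there is no ∂_3, so H_2 = 0.

(K is a triangulation of the real projective plane RP^2.)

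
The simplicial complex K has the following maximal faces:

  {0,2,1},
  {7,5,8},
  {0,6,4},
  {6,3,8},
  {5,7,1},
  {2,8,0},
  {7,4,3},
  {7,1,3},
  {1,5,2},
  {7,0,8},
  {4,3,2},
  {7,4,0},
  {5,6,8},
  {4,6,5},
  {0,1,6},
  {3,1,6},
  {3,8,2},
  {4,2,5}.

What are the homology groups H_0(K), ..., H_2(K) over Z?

H_0 ≅ Z,  H_1 ≅ Z^2,  H_2 ≅ Z.

Take the total order 0 < 1 < 2 < 3 < 4 < 5 < 6 < 7 < 8 on the vertex set. Then K (dimension 2) consists of the simplices:

  0-simplices (9): [0], [1], [2], [3], [4], [5], [6], [7], [8]
  1-simplices (27): (27 of them)
  2-simplices (18): [0,1,2], [0,1,6], [0,2,8], [0,4,6], [0,4,7], [0,7,8], [1,2,5], [1,3,6], [1,3,7], [1,5,7], [2,3,4], [2,3,8], [2,4,5], [3,4,7], [3,6,8], [4,5,6], [5,6,8], [5,7,8]

Hence C_0 ≅ Z^9, C_1 ≅ Z^27, C_2 ≅ Z^18.

∂_1: C_1 → C_0 maps an edge to its endpoints' difference, ∂[p,q] = q − p.
The resulting 9×27 matrix has rank 8, and its Smith normal form has invariant factors (1,1,1,1,1,1,1,1).

The boundary map ∂_2: C_2 → C_1 acts by ∂[p,q,r] = [q,r] − [p,r] + [p,q]. For instance
  ∂[1,5,7] = [5,7] − [1,7] + [1,5],
  ∂[3,6,8] = [6,8] − [3,8] + [3,6].
This gives a 27×18 integer matrix of rank 17; reducing to Smith normal form yields diagonal entries (1,1,1,1,1,1,1,1,1,1,1,1,1,1,1,1,1).

Reading off H_k = ker ∂_k / im ∂_{k+1}:

  H_0: rank C_0 − rank ∂_1 = 9 − 8 = 1, and the invariant factors of ∂_1 are all 1, so H_0 ≅ Z.
  H_1: rank ker ∂_1 − rank ∂_2 = (27 − 8) − 17 = 2, and the invariant factors of ∂_2 are all 1, so H_1 ≅ Z^2.
  H_2: rank ker ∂_2 − rank ∂_3 = (18 − 17) − 0 = 1, and there is no ∂_3, so H_2 ≅ Z.

(K is a triangulation of the torus T^2.)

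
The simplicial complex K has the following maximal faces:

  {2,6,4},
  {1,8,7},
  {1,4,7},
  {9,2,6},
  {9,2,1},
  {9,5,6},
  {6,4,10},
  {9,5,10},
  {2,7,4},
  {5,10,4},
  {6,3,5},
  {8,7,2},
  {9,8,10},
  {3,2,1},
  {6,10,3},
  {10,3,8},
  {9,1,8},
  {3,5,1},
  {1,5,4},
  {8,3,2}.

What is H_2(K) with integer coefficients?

H_2 = 0.

We work with the vertex ordering 1 < 2 < 3 < 4 < 5 < 6 < 7 < 8 < 9 < 10. The simplices of K, each written with vertices in increasing order, are:

  0-simplices (10): [1], [2], [3], [4], [5], [6], [7], [8], [9], [10]
  1-simplices (30): (30 of them)
  2-simplices (20): (20 of them)

Hence C_0 ≅ Z^10, C_1 ≅ Z^30, C_2 ≅ Z^20.

∂_1: C_1 → C_0 maps an edge to its endpoints' difference, ∂[p,q] = q − p. For instance
  ∂[7,8] = [8] − [7].
This gives a 10×30 integer matrix of rank 9; reducing to Smith normal form yields diagonal entries (1,1,1,1,1,1,1,1,1).

Boundary ∂_2: C_2 → C_1 acts by ∂[p,q,r] = [q,r] − [p,r] + [p,q]. For instance
  ∂[8,9,10] = [9,10] − [8,10] + [8,9],
  ∂[1,8,9] = [8,9] − [1,9] + [1,8].
This gives a 30×20 integer matrix of rank 20; reducing to Smith normal form yields diagonal entries (1,1,1,1,1,1,1,1,1,1,1,1,1,1,1,1,1,1,1,2).

Computing H_k = (kernel of ∂_k) / (image of ∂_{k+1}):

  H_2: rank ker ∂_2 − rank ∂_3 = (20 − 20) − 0 = 0, and there is no ∂_3, so H_2 ≅ 0.

(K is a triangulation of the Klein bottle.)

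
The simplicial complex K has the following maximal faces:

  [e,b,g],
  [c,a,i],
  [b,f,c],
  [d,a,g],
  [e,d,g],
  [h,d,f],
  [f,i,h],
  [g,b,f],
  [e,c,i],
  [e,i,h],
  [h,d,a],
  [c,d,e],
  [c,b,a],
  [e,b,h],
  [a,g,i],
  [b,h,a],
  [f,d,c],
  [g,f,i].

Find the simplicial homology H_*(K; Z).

K has 9 vertices, 27 edges, 18 triangles.
rank ∂_0 = 0, rank ∂_1 = 8 ⇒ b_0 = 9 − 0 − 8 = 1; all invariant factors of ∂_1 are 1 so no torsion. So H_0 = Z.
rank ∂_1 = 8, rank ∂_2 = 17 ⇒ b_1 = 27 − 8 − 17 = 2; all invariant factors of ∂_2 are 1 so no torsion. So H_1 = Z^2.
rank ∂_2 = 17, rank ∂_3 = 0 ⇒ b_2 = 18 − 17 − 0 = 1. So H_2 = Z.

H_0 ≅ Z,  H_1 ≅ Z^2,  H_2 ≅ Z.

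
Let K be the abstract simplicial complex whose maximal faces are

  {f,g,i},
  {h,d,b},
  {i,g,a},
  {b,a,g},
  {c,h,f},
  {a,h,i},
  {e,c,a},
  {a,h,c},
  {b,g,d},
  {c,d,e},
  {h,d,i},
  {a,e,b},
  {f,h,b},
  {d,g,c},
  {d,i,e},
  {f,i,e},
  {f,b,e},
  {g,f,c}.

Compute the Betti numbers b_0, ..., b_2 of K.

Take the total order a < b < c < d < e < f < g < h < i on the vertex set. Then K (dimension 2) consists of the simplices:

  0-simplices (9): a, b, c, d, e, f, g, h, i
  1-simplices (27): ab, ac, ae, ag, ah, ai, bd, be, bf, bg, bh, cd, ce, cf, cg, ch, de, dg, dh, di, ef, ei, fg, fh, fi, gi, hi
  2-simplices (18): abe, abg, ace, ach, agi, ahi, bdg, bdh, bef, bfh, cde, cdg, cfg, cfh, dei, dhi, efi, fgi

so the chain groups are C_0 ≅ Z^9, C_1 ≅ Z^27, C_2 ≅ Z^18.

The boundary map ∂_1: C_1 → C_0 is given by ∂[p,q] = [q] − [p].
This gives a 9×27 integer matrix of rank 8; reducing to Smith normal form yields diagonal entries (1,1,1,1,1,1,1,1).

The boundary map ∂_2: C_2 → C_1 acts by ∂[p,q,r] = [q,r] − [p,r] + [p,q]. For instance
  ∂cfg = fg − cg + cf,
  ∂abe = be − ae + ab.
This gives a 27×18 integer matrix of rank 17; reducing to Smith normal form yields diagonal entries (1,1,1,1,1,1,1,1,1,1,1,1,1,1,1,1,1).

From H_k ≅ ker(∂_k) / im(∂_{k+1}) we obtain:

  H_0: rank C_0 − rank ∂_1 = 9 − 8 = 1, and the invariant factors of ∂_1 are all 1, so H_0 = Z.
  H_1: rank ker ∂_1 − rank ∂_2 = (27 − 8) − 17 = 2, and the invariant factors of ∂_2 are all 1, so H_1 = Z^2.
  H_2: rank ker ∂_2 − rank ∂_3 = (18 − 17) − 0 = 1, and there is no ∂_3, so H_2 = Z.

(K is a triangulation of the torus T^2.)

Hence the Betti numbers are b_0 = 1, b_1 = 2, b_2 = 1.

b_0 = 1, b_1 = 2, b_2 = 1.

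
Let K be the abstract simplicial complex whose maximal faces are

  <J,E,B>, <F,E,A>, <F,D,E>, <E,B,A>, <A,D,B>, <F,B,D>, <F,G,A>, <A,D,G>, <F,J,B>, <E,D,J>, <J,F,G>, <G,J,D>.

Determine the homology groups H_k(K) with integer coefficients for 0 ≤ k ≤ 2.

Fix the vertex order A < B < D < E < F < G < J and write every simplex with vertices in increasing order. Then dim K = 2 and the simplices of K are:

  0-simplices (7): A, B, D, E, F, G, J
  1-simplices (18): AB, AD, AE, AF, AG, BD, BE, BF, BJ, DE, DF, DG, DJ, EF, EJ, FG, FJ, GJ
  2-simplices (12): ABD, ABE, ADG, AEF, AFG, BDF, BEJ, BFJ, DEF, DEJ, DGJ, FGJ

so the chain groups are C_0 ≅ Z^7, C_1 ≅ Z^18, C_2 ≅ Z^12.

Boundary ∂_1: C_1 → C_0 sends each edge [p,q] (with p < q) to q − p.
This gives a 7×18 integer matrix of rank 6; reducing to Smith normal form yields diagonal entries (1,1,1,1,1,1).

∂_2: C_2 → C_1 maps a triangle to the signed sum of its edges. For instance
  ∂BFJ = FJ − BJ + BF,
  ∂DEJ = EJ − DJ + DE.
The resulting 18×12 matrix has rank 12, and its Smith normal form has invariant factors (1,1,1,1,1,1,1,1,1,1,1,2).

Now H_k = ker ∂_k / im ∂_{k+1}, so:

  H_0: rank C_0 − rank ∂_1 = 7 − 6 = 1, and the invariant factors of ∂_1 are all 1, so H_0 = Z.
  H_1: rank ker ∂_1 − rank ∂_2 = (18 − 6) − 12 = 0, and ∂_2 has invariant factor 2 > 1, so H_1 = Z/2.
  H_2: rank ker ∂_2 − rank ∂_3 = (12 − 12) − 0 = 0, and there is no ∂_3, so H_2 = 0.

(K is a triangulation of the real projective plane RP^2.)

H_0 ≅ Z,  H_1 ≅ Z/2,  H_2 = 0.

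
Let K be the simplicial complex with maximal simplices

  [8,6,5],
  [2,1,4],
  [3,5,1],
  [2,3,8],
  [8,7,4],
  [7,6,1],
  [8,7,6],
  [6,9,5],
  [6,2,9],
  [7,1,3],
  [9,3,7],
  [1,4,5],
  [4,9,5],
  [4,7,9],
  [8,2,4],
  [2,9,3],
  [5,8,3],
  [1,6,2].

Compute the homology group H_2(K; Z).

Take the total order 1 < 2 < 3 < 4 < 5 < 6 < 7 < 8 < 9 on the vertex set. Then K (dimension 2) consists of the simplices:

  0-simplices (9): [1], [2], [3], [4], [5], [6], [7], [8], [9]
  1-simplices (27): (27 of them)
  2-simplices (18): [1,2,4], [1,2,6], [1,3,5], [1,3,7], [1,4,5], [1,6,7], [2,3,8], [2,3,9], [2,4,8], [2,6,9], [3,5,8], [3,7,9], [4,5,9], [4,7,8], [4,7,9], [5,6,8], [5,6,9], [6,7,8]

Hence C_0 ≅ Z^9, C_1 ≅ Z^27, C_2 ≅ Z^18.

The boundary map ∂_1: C_1 → C_0 is given by ∂[p,q] = [q] − [p]. For instance
  ∂[1,5] = [5] − [1].
The 9×27 boundary matrix has rank 8 and Smith normal form diag(1,1,1,1,1,1,1,1).

∂_2: C_2 → C_1 maps a triangle to the signed sum of its edges. For instance
  ∂[4,7,8] = [7,8] − [4,8] + [4,7],
  ∂[1,2,6] = [2,6] − [1,6] + [1,2].
As a 27×18 matrix over Z this has rank 17, with invariant factors (1,1,1,1,1,1,1,1,1,1,1,1,1,1,1,1,1).

From H_k ≅ ker(∂_k) / im(∂_{k+1}) we obtain:

  H_2: rank ker ∂_2 − rank ∂_3 = (18 − 17) − 0 = 1, and there is no ∂_3, so H_2 = Z.

H_2 ≅ Z.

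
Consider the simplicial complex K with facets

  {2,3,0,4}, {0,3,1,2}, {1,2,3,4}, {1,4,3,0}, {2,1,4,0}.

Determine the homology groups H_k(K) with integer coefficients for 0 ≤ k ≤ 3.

H_0 ≅ Z,  H_1 = 0,  H_2 = 0,  H_3 ≅ Z.

We work with the vertex ordering 0 < 1 < 2 < 3 < 4. The simplices of K, each written with vertices in increasing order, are:

  0-simplices (5): [0], [1], [2], [3], [4]
  1-simplices (10): [0,1], [0,2], [0,3], [0,4], [1,2], [1,3], [1,4], [2,3], [2,4], [3,4]
  2-simplices (10): [0,1,2], [0,1,3], [0,1,4], [0,2,3], [0,2,4], [0,3,4], [1,2,3], [1,2,4], [1,3,4], [2,3,4]
  3-simplices (5): [0,1,2,3], [0,1,2,4], [0,1,3,4], [0,2,3,4], [1,2,3,4]

Hence C_0 ≅ Z^5, C_1 ≅ Z^10, C_2 ≅ Z^10, C_3 ≅ Z^5.

The boundary map ∂_1: C_1 → C_0 maps an edge to its endpoints' difference, ∂[p,q] = q − p. For instance
  ∂[1,2] = [2] − [1].
The 5×10 boundary matrix has rank 4 and Smith normal form diag(1,1,1,1).

∂_2: C_2 → C_1 sends each 2-simplex [p,q,r] to [q,r] − [p,r] + [p,q]. For instance
  ∂[0,1,3] = [1,3] − [0,3] + [0,1],
  ∂[0,1,4] = [1,4] − [0,4] + [0,1].
This gives a 10×10 integer matrix of rank 6; reducing to Smith normal form yields diagonal entries (1,1,1,1,1,1).

∂_3: C_3 → C_2 sends each 3-simplex σ to the alternating sum Σ_i (−1)^i (σ with its i-th vertex removed). For instance
  ∂[0,1,2,4] = [1,2,4] − [0,2,4] + [0,1,4] − [0,1,2],
  ∂[0,2,3,4] = [2,3,4] − [0,3,4] + [0,2,4] − [0,2,3].
The resulting 10×5 matrix has rank 4, and its Smith normal form has invariant factors (1,1,1,1).

Reading off H_k = ker ∂_k / im ∂_{k+1}:

  H_0: rank C_0 − rank ∂_1 = 5 − 4 = 1, and the invariant factors of ∂_1 are all 1, so H_0 = Z.
  H_1: rank ker ∂_1 − rank ∂_2 = (10 − 4) − 6 = 0, and the invariant factors of ∂_2 are all 1, so H_1 = 0.
  H_2: rank ker ∂_2 − rank ∂_3 = (10 − 6) − 4 = 0, and the invariant factors of ∂_3 are all 1, so H_2 = 0.
  H_3: rank ker ∂_3 − rank ∂_4 = (5 − 4) − 0 = 1, and there is no ∂_4, so H_3 = Z.

As a check, the Euler characteristic is 5 − 10 + 10 − 5 = 0, which agrees with 1 − 0 + 0 − 1 = 0.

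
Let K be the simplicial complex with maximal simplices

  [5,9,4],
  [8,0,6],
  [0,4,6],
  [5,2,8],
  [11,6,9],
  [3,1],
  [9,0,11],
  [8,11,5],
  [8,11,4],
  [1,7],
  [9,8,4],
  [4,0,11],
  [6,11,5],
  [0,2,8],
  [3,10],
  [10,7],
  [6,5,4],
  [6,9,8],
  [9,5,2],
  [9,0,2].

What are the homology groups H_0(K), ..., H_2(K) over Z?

K has 12 vertices, 28 edges, 16 triangles.
rank ∂_0 = 0, rank ∂_1 = 10 ⇒ b_0 = 12 − 0 − 10 = 2; all invariant factors of ∂_1 are 1 so no torsion. So H_0 = Z^2.
rank ∂_1 = 10, rank ∂_2 = 15 ⇒ b_1 = 28 − 10 − 15 = 3; all invariant factors of ∂_2 are 1 so no torsion. So H_1 = Z^3.
rank ∂_2 = 15, rank ∂_3 = 0 ⇒ b_2 = 16 − 15 − 0 = 1. So H_2 = Z.

H_0 = Z^2,  H_1 = Z^3,  H_2 = Z.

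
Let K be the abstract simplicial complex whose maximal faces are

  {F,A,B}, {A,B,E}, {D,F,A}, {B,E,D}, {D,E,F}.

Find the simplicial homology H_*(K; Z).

K has 5 vertices, 10 edges, 5 triangles.
rank ∂_0 = 0, rank ∂_1 = 4 ⇒ b_0 = 5 − 0 − 4 = 1; all invariant factors of ∂_1 are 1 so no torsion. So H_0 ≅ Z.
rank ∂_1 = 4, rank ∂_2 = 5 ⇒ b_1 = 10 − 4 − 5 = 1; all invariant factors of ∂_2 are 1 so no torsion. So H_1 ≅ Z.
rank ∂_2 = 5, rank ∂_3 = 0 ⇒ b_2 = 5 − 5 − 0 = 0. So H_2 ≅ 0.

H_0 = Z,  H_1 = Z,  H_2 = 0.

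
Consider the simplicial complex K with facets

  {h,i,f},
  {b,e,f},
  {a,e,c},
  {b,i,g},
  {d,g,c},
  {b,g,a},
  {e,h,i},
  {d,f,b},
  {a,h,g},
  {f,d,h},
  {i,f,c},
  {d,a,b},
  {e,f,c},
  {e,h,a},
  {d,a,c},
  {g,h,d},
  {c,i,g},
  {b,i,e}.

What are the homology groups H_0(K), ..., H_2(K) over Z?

H_0 = Z,  H_1 = Z ⊕ Z/2Z,  H_2 = 0.

Order the vertices as a < b < c < d < e < f < g < h < i. Listing each simplex with vertices in this order, K has dimension 2 with simplices:

  0-simplices (9): a, b, c, d, e, f, g, h, i
  1-simplices (27): ab, ac, ad, ae, ag, ah, bd, be, bf, bg, bi, cd, ce, cf, cg, ci, df, dg, dh, ef, eh, ei, fh, fi, gh, gi, hi
  2-simplices (18): abd, abg, acd, ace, aeh, agh, bdf, bef, bei, bgi, cdg, cef, cfi, cgi, dfh, dgh, ehi, fhi

giving chain groups C_0 ≅ Z^9, C_1 ≅ Z^27, C_2 ≅ Z^18.

∂_1: C_1 → C_0 sends each edge [p,q] (with p < q) to q − p.
This gives a 9×27 integer matrix of rank 8; reducing to Smith normal form yields diagonal entries (1,1,1,1,1,1,1,1).

The boundary map ∂_2: C_2 → C_1 maps a triangle to the signed sum of its edges. For instance
  ∂bdf = df − bf + bd,
  ∂acd = cd − ad + ac.
The resulting 27×18 matrix has rank 18, and its Smith normal form has invariant factors (1,1,1,1,1,1,1,1,1,1,1,1,1,1,1,1,1,2).

Now H_k = ker ∂_k / im ∂_{k+1}, so:

  H_0: rank C_0 − rank ∂_1 = 9 − 8 = 1, and the invariant factors of ∂_1 are all 1, so H_0 = Z.
  H_1: rank ker ∂_1 − rank ∂_2 = (27 − 8) − 18 = 1, and ∂_2 has invariant factor 2 > 1, so H_1 = Z ⊕ Z/2Z.
  H_2: rank ker ∂_2 − rank ∂_3 = (18 − 18) − 0 = 0, and there is no ∂_3, so H_2 = 0.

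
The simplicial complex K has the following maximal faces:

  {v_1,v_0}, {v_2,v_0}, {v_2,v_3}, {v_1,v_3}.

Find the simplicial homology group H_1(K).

Order the vertices as v_0 < v_1 < v_2 < v_3. Listing each simplex with vertices in this order, K has dimension 1 with simplices:

  0-simplices (4): [v_0], [v_1], [v_2], [v_3]
  1-simplices (4): [v_0,v_1], [v_0,v_2], [v_1,v_3], [v_2,v_3]

so the chain groups are C_0 ≅ Z^4, C_1 ≅ Z^4.

Boundary ∂_1: C_1 → C_0 is given by ∂[p,q] = [q] − [p]. For instance
  ∂[v_0,v_2] = [v_2] − [v_0].
As a 4×4 matrix over Z this has rank 3, with invariant factors (1,1,1).

Now H_k = ker ∂_k / im ∂_{k+1}, so:

  H_1: rank ker ∂_1 − rank ∂_2 = (4 − 3) − 0 = 1, and there is no ∂_2, so H_1 ≅ Z.

(K is a triangulation of the circle S^1.)

H_1 ≅ Z.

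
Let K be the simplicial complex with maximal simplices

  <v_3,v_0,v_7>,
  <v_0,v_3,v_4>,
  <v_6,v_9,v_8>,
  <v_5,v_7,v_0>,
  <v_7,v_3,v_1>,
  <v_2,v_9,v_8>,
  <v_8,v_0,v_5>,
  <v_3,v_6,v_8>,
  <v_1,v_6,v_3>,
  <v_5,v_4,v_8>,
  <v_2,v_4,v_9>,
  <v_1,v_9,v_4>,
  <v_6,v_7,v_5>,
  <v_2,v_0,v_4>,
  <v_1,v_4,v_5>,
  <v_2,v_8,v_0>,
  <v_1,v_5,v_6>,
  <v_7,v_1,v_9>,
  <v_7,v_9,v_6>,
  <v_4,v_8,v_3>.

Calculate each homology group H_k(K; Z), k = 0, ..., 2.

K has 10 vertices, 30 edges, 20 triangles.
rank ∂_0 = 0, rank ∂_1 = 9 ⇒ b_0 = 10 − 0 − 9 = 1; all invariant factors of ∂_1 are 1 so no torsion. So H_0 ≅ Z.
rank ∂_1 = 9, rank ∂_2 = 20 ⇒ b_1 = 30 − 9 − 20 = 1; ∂_2 has invariant factor(s) [2] giving torsion. So H_1 ≅ Z ⊕ Z/2.
rank ∂_2 = 20, rank ∂_3 = 0 ⇒ b_2 = 20 − 20 − 0 = 0. So H_2 ≅ 0.

H_0 = Z,  H_1 = Z ⊕ Z/2,  H_2 = 0.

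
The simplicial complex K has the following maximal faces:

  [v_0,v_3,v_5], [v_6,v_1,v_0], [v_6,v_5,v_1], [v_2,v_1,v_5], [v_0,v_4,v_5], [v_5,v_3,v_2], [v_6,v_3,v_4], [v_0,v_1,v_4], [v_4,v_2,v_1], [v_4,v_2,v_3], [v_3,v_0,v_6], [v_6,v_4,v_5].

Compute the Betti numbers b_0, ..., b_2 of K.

b_0 = 1, b_1 = 0, b_2 = 0.

Take the total order v_0 < v_1 < v_2 < v_3 < v_4 < v_5 < v_6 on the vertex set. Then K (dimension 2) consists of the simplices:

  0-simplices (7): [v_0], [v_1], [v_2], [v_3], [v_4], [v_5], [v_6]
  1-simplices (18): (18 of them)
  2-simplices (12): (12 of them)

so the chain groups are C_0 ≅ Z^7, C_1 ≅ Z^18, C_2 ≅ Z^12.

Boundary ∂_1: C_1 → C_0 sends each edge [p,q] (with p < q) to q − p. For instance
  ∂[v_1,v_2] = [v_2] − [v_1].
As a 7×18 matrix over Z this has rank 6, with invariant factors (1,1,1,1,1,1).

Boundary ∂_2: C_2 → C_1 maps a triangle to the signed sum of its edges. For instance
  ∂[v_3,v_4,v_6] = [v_4,v_6] − [v_3,v_6] + [v_3,v_4],
  ∂[v_0,v_1,v_4] = [v_1,v_4] − [v_0,v_4] + [v_0,v_1].
As a 18×12 matrix over Z this has rank 12, with invariant factors (1,1,1,1,1,1,1,1,1,1,1,2).

Computing H_k = (kernel of ∂_k) / (image of ∂_{k+1}):

  H_0: rank C_0 − rank ∂_1 = 7 − 6 = 1, and the invariant factors of ∂_1 are all 1, so H_0 = Z.
  H_1: rank ker ∂_1 − rank ∂_2 = (18 − 6) − 12 = 0, and ∂_2 has invariant factor 2 > 1, so H_1 = Z/2.
  H_2: rank ker ∂_2 − rank ∂_3 = (12 − 12) − 0 = 0, and there is no ∂_3, so H_2 = 0.

Hence the Betti numbers are b_0 = 1, b_1 = 0, b_2 = 0.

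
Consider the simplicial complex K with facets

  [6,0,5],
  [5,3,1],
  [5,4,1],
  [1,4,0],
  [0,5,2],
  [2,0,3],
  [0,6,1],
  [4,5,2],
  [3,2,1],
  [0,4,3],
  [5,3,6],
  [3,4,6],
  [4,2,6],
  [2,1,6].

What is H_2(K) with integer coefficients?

Order the vertices as 0 < 1 < 2 < 3 < 4 < 5 < 6. Listing each simplex with vertices in this order, K has dimension 2 with simplices:

  0-simplices (7): [0], [1], [2], [3], [4], [5], [6]
  1-simplices (21): [0,1], [0,2], [0,3], [0,4], [0,5], [0,6], [1,2], [1,3], [1,4], [1,5], [1,6], [2,3], [2,4], [2,5], [2,6], [3,4], [3,5], [3,6], [4,5], [4,6], [5,6]
  2-simplices (14): [0,1,4], [0,1,6], [0,2,3], [0,2,5], [0,3,4], [0,5,6], [1,2,3], [1,2,6], [1,3,5], [1,4,5], [2,4,5], [2,4,6], [3,4,6], [3,5,6]

giving chain groups C_0 ≅ Z^7, C_1 ≅ Z^21, C_2 ≅ Z^14.

The boundary map ∂_1: C_1 → C_0 maps an edge to its endpoints' difference, ∂[p,q] = q − p. For instance
  ∂[5,6] = [6] − [5].
This gives a 7×21 integer matrix of rank 6; reducing to Smith normal form yields diagonal entries (1,1,1,1,1,1).

The boundary map ∂_2: C_2 → C_1 sends each 2-simplex [p,q,r] to [q,r] − [p,r] + [p,q]. For instance
  ∂[0,3,4] = [3,4] − [0,4] + [0,3],
  ∂[1,3,5] = [3,5] − [1,5] + [1,3].
This gives a 21×14 integer matrix of rank 13; reducing to Smith normal form yields diagonal entries (1,1,1,1,1,1,1,1,1,1,1,1,1).

Reading off H_k = ker ∂_k / im ∂_{k+1}:

  H_2: rank ker ∂_2 − rank ∂_3 = (14 − 13) − 0 = 1, and there is no ∂_3, so H_2 ≅ Z.

H_2 ≅ Z.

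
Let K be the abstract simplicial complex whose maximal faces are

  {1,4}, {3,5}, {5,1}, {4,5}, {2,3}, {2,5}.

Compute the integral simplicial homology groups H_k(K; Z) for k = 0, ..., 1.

H_0 ≅ Z,  H_1 ≅ Z^2.

Fix the vertex order 1 < 2 < 3 < 4 < 5 and write every simplex with vertices in increasing order. Then dim K = 1 and the simplices of K are:

  0-simplices (5): [1], [2], [3], [4], [5]
  1-simplices (6): [1,4], [1,5], [2,3], [2,5], [3,5], [4,5]

giving chain groups C_0 ≅ Z^5, C_1 ≅ Z^6.

The boundary map ∂_1: C_1 → C_0 maps an edge to its endpoints' difference, ∂[p,q] = q − p.
This gives a 5×6 integer matrix of rank 4; reducing to Smith normal form yields diagonal entries (1,1,1,1).

Reading off H_k = ker ∂_k / im ∂_{k+1}:

  H_0: rank C_0 − rank ∂_1 = 5 − 4 = 1, and the invariant factors of ∂_1 are all 1, so H_0 ≅ Z.
  H_1: rank ker ∂_1 − rank ∂_2 = (6 − 4) − 0 = 2, and there is no ∂_2, so H_1 ≅ Z^2.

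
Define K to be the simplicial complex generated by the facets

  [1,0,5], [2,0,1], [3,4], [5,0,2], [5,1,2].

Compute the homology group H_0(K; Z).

H_0 = Z^2.

We work with the vertex ordering 0 < 1 < 2 < 3 < 4 < 5. The simplices of K, each written with vertices in increasing order, are:

  0-simplices (6): [0], [1], [2], [3], [4], [5]
  1-simplices (7): [0,1], [0,2], [0,5], [1,2], [1,5], [2,5], [3,4]
  2-simplices (4): [0,1,2], [0,1,5], [0,2,5], [1,2,5]

Hence C_0 ≅ Z^6, C_1 ≅ Z^7, C_2 ≅ Z^4.

∂_1: C_1 → C_0 is given by ∂[p,q] = [q] − [p]. For instance
  ∂[0,5] = [5] − [0].
This gives a 6×7 integer matrix of rank 4; reducing to Smith normal form yields diagonal entries (1,1,1,1).

∂_2: C_2 → C_1 acts by ∂[p,q,r] = [q,r] − [p,r] + [p,q]. For instance
  ∂[0,2,5] = [2,5] − [0,5] + [0,2],
  ∂[0,1,2] = [1,2] − [0,2] + [0,1].
The resulting 7×4 matrix has rank 3, and its Smith normal form has invariant factors (1,1,1).

Computing H_k = (kernel of ∂_k) / (image of ∂_{k+1}):

  H_0: rank C_0 − rank ∂_1 = 6 − 4 = 2, and the invariant factors of ∂_1 are all 1, so H_0 = Z^2.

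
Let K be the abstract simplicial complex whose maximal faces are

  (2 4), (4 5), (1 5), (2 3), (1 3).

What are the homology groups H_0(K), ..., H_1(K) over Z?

Order the vertices as 1 < 2 < 3 < 4 < 5. Listing each simplex with vertices in this order, K has dimension 1 with simplices:

  0-simplices (5): [1], [2], [3], [4], [5]
  1-simplices (5): [1,3], [1,5], [2,3], [2,4], [4,5]

giving chain groups C_0 ≅ Z^5, C_1 ≅ Z^5.

∂_1: C_1 → C_0 maps an edge to its endpoints' difference, ∂[p,q] = q − p. For instance
  ∂[4,5] = [5] − [4].
The 5×5 boundary matrix has rank 4 and Smith normal form diag(1,1,1,1).

Computing H_k = (kernel of ∂_k) / (image of ∂_{k+1}):

  H_0: rank C_0 − rank ∂_1 = 5 − 4 = 1, and the invariant factors of ∂_1 are all 1, so H_0 ≅ Z.
  H_1: rank ker ∂_1 − rank ∂_2 = (5 − 4) − 0 = 1, and there is no ∂_2, so H_1 ≅ Z.

H_0 = Z,  H_1 = Z.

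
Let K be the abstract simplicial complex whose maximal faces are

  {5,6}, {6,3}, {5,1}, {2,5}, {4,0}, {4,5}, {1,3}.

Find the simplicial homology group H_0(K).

H_0 = Z.

Fix the vertex order 0 < 1 < 2 < 3 < 4 < 5 < 6 and write every simplex with vertices in increasing order. Then dim K = 1 and the simplices of K are:

  0-simplices (7): [0], [1], [2], [3], [4], [5], [6]
  1-simplices (7): [0,4], [1,3], [1,5], [2,5], [3,6], [4,5], [5,6]

Hence C_0 ≅ Z^7, C_1 ≅ Z^7.

Boundary ∂_1: C_1 → C_0 is given by ∂[p,q] = [q] − [p]. For instance
  ∂[5,6] = [6] − [5].
As a 7×7 matrix over Z this has rank 6, with invariant factors (1,1,1,1,1,1).

From H_k ≅ ker(∂_k) / im(∂_{k+1}) we obtain:

  H_0: rank C_0 − rank ∂_1 = 7 − 6 = 1, and the invariant factors of ∂_1 are all 1, so H_0 ≅ Z.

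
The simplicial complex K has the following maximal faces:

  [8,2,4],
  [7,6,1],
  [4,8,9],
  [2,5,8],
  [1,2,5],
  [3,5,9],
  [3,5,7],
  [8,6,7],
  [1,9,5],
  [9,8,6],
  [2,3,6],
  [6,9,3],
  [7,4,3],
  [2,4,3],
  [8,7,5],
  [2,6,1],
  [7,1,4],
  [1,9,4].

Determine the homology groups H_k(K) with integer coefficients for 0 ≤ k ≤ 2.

Fix the vertex order 1 < 2 < 3 < 4 < 5 < 6 < 7 < 8 < 9 and write every simplex with vertices in increasing order. Then dim K = 2 and the simplices of K are:

  0-simplices (9): [1], [2], [3], [4], [5], [6], [7], [8], [9]
  1-simplices (27): (27 of them)
  2-simplices (18): [1,2,5], [1,2,6], [1,4,7], [1,4,9], [1,5,9], [1,6,7], [2,3,4], [2,3,6], [2,4,8], [2,5,8], [3,4,7], [3,5,7], [3,5,9], [3,6,9], [4,8,9], [5,7,8], [6,7,8], [6,8,9]

so the chain groups are C_0 ≅ Z^9, C_1 ≅ Z^27, C_2 ≅ Z^18.

Boundary ∂_1: C_1 → C_0 sends each edge [p,q] (with p < q) to q − p. For instance
  ∂[2,8] = [8] − [2].
As a 9×27 matrix over Z this has rank 8, with invariant factors (1,1,1,1,1,1,1,1).

The boundary map ∂_2: C_2 → C_1 maps a triangle to the signed sum of its edges. For instance
  ∂[1,5,9] = [5,9] − [1,9] + [1,5],
  ∂[1,4,9] = [4,9] − [1,9] + [1,4].
The resulting 27×18 matrix has rank 17, and its Smith normal form has invariant factors (1,1,1,1,1,1,1,1,1,1,1,1,1,1,1,1,1).

From H_k ≅ ker(∂_k) / im(∂_{k+1}) we obtain:

  H_0: rank C_0 − rank ∂_1 = 9 − 8 = 1, and the invariant factors of ∂_1 are all 1, so H_0 = Z.
  H_1: rank ker ∂_1 − rank ∂_2 = (27 − 8) − 17 = 2, and the invariant factors of ∂_2 are all 1, so H_1 = Z^2.
  H_2: rank ker ∂_2 − rank ∂_3 = (18 − 17) − 0 = 1, and there is no ∂_3, so H_2 = Z.

As a check, the Euler characteristic is 9 − 27 + 18 = 0, which agrees with 1 − 2 + 1 = 0.
(K is a triangulation of the torus T^2.)

H_0 ≅ Z,  H_1 ≅ Z^2,  H_2 ≅ Z.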